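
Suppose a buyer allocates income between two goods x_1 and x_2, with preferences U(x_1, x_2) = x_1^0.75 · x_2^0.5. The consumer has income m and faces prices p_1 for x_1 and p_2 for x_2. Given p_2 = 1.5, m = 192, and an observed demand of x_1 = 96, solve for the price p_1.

p_1 = 1.2

Tangency: MRS = (3/2)·x_2/x_1 = p_1/p_2.
So 0.75·p_2·x_2 = 0.5·p_1·x_1; combined with the budget, a share 0.6 of income goes to x_1.
Demand: x_1*(p_1,p_2,m) = 0.6·m/p_1 and x_2* = 0.4·m/p_2.
Set x_1* = 96 in the demand function and solve for p_1: p_1 = 1.2.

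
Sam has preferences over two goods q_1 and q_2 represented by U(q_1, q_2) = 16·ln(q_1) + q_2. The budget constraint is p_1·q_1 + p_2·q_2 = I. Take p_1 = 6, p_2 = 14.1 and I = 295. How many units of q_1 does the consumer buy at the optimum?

Set MRS = p_1/p_2: (16/q_1)/1 = p_1/p_2.
So q_1*(p_1,p_2) = 16·p_2/p_1, independent of income; and q_2* = (I − 16·p_2)/p_2.
At the given prices: q_1* = 16·14.1/6 = 37.6.

q_1* = 37.6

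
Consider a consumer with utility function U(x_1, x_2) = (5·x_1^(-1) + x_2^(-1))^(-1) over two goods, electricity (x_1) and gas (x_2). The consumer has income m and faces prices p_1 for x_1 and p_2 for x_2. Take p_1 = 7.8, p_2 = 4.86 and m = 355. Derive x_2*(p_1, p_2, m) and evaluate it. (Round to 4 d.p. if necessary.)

x_2* = 19.058

Numerically x_2/x_1 = 0.566558, so x_1* = 355/(7.8 + 4.86·0.566558) = 33.6382 and x_2* = 0.566558·33.6382 = 19.058.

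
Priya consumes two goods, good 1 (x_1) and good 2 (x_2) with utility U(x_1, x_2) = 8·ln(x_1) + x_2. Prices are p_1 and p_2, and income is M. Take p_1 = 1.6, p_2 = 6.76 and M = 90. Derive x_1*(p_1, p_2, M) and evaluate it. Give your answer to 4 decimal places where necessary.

MU_x_1 = 8/x_1, MU_x_2 = 1. Tangency: 8/x_1 = p_1/p_2.
So x_1*(p_1,p_2) = 8·p_2/p_1, independent of income; and x_2* = (M − 8·p_2)/p_2.
At the given prices: x_1* = 8·6.76/1.6 = 33.8.

x_1* = 33.8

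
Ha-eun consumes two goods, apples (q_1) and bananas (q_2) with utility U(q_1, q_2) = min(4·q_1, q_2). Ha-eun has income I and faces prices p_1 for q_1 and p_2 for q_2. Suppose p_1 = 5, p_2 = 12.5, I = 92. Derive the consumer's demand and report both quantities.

Leontief preferences: the optimum is at the kink where q_1/1 = q_2/4, i.e. q_2 = 4·q_1.
Budget: p_1·q_1 + p_2·4·q_1 = I, so (p_1 + 4·p_2)·q_1 = I.
Demand: q_1*(p_1,p_2,I) = I/(p_1 + 4·p_2), q_2* = 4·I/(p_1 + 4·p_2).
Here 5 + 4·12.5 = 55, giving q_1* = 1.6727 and q_2* = 6.6909.

q_1* = 1.6727, q_2* = 6.6909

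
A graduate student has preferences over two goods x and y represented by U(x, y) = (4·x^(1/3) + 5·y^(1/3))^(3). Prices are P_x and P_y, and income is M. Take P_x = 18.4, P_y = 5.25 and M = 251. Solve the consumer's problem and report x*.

x* = 3.7721

MU_x ∝ 4·x^(-2/3), MU_y ∝ 5·y^(-2/3), so MRS = (4/5)·(y/x)^(2/3) = P_x/P_y.
Hence y/x = ((5/4)·P_x/P_y)^(1/(2/3)), i.e. raised to the 1.5 power.
Substitute y = (y/x)·x into the budget: x* = M/(P_x + P_y·(y/x)).
Numerically y/x = 9.169651, so x* = 251/(18.4 + 5.25·9.169651) = 3.7721.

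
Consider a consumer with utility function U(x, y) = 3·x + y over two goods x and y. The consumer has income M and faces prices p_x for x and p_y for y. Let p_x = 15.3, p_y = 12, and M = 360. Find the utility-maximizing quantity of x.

x* = 23.5294

Linear utility — the consumer picks whichever good has higher MU/price: 3/15.3 = 0.1961 vs 1/12 = 0.0833.
x gives more utility per dollar, so spend all income on x: x* = M/p_x, y* = 0.
Numerically: x* = 23.5294, y* = 0.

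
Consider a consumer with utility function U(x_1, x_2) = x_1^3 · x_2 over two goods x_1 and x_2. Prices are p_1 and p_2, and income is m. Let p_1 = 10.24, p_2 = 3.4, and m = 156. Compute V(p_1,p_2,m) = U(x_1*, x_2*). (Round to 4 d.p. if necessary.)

V = 17109.7398

Demand: x_1*(p_1,p_2,m) = 0.75·m/p_1 and x_2* = 0.25·m/p_2.
At p_1=10.24, p_2=3.4, m=156: x_1* = 0.75·156/10.24 = 11.4258, x_2* = 11.4706.
Utility at the optimum: U(11.4258, 11.4706) = 17109.7398.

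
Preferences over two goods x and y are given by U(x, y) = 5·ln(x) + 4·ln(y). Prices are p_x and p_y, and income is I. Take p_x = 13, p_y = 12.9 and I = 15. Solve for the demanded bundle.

x* = 0.641, y* = 0.5168

Demand: x*(p_x,p_y,I) = 5/9·I/p_x and y* = 4/9·I/p_y.
At p_x=13, p_y=12.9, I=15: x* = 5/9·15/13 = 0.641, y* = 0.5168.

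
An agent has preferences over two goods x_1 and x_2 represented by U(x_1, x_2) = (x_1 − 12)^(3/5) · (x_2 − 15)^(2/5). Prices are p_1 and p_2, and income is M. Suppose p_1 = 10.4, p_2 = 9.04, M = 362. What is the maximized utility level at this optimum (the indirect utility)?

V = 5.2713

MRS = (3/2)·(x_2−15)/(x_1−12). Tangency with p_1/p_2 gives x_2−15 = (2/3)·(p_1/p_2)·(x_1−12).
After buying the subsistence bundle (12, 15), a share 0.6 of the remaining income goes to x_1: x_1* = 12 + 0.6·(M − 12p_1 − 15p_2)/p_1.
Discretionary income = 362 − 12·10.4 − 15·9.04 = 101.6; x_1* = 12 + 0.6·101.6/10.4 = 17.8615; x_2* = 15 + 0.4·101.6/9.04 = 19.4956.
Utility at the optimum: U(17.8615, 19.4956) = 5.2713.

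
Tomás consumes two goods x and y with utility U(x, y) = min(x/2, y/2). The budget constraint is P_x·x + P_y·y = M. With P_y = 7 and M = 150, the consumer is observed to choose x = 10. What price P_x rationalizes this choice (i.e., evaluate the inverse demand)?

P_x = 8

With perfect complements, no substitution: consume in ratio x:y = 2:2.
Budget: P_x·x + P_y·x = M, so (2·P_x + 2·P_y)·x = 2·M.
Demand: x*(P_x,P_y,M) = 2·M/(2·P_x + 2·P_y), y* = 2·M/(2·P_x + 2·P_y).
Set x* = 10 in the demand function and solve for P_x: P_x = 8.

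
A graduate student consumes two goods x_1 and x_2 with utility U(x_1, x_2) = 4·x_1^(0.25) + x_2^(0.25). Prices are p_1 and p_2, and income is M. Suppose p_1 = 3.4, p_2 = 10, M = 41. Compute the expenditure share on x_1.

share on x_1 = 0.901

MRS = MU_x_1/MU_x_2 = 4·(x_2/x_1)^(0.75). Set equal to p_1/p_2.
Hence x_2/x_1 = ((1/4)·p_1/p_2)^(1/(0.75)), i.e. raised to the 4/3 power.
Substitute x_2 = (x_2/x_1)·x_1 into the budget: x_1* = M/(p_1 + p_2·(x_2/x_1)).
Numerically x_2/x_1 = 0.037373, so x_1* = 41/(3.4 + 10·0.037373) = 10.8646 and x_2* = 0.037373·10.8646 = 0.406.
Expenditure on x_1: 3.4·10.8646 = 36.9396; share = 0.901.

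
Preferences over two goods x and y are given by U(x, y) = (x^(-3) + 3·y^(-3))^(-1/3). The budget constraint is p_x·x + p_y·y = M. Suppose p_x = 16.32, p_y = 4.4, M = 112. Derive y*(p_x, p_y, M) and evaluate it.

y* = 8.3986

Numerically y/x = 1.826405, so x* = 112/(16.32 + 4.4·1.826405) = 4.5984 and y* = 1.826405·4.5984 = 8.3986.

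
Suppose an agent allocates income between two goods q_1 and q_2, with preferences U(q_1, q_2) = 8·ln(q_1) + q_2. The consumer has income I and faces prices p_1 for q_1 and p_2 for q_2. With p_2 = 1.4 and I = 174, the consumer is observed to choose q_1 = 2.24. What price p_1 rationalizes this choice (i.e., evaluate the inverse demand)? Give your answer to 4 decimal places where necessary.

MU_q_1 = 8/q_1, MU_q_2 = 1. Tangency: 8/q_1 = p_1/p_2.
So q_1*(p_1,p_2) = 8·p_2/p_1, independent of income; and q_2* = (I − 8·p_2)/p_2.
Set q_1* = 2.24 in the demand function and solve for p_1: p_1 = 5.

p_1 = 5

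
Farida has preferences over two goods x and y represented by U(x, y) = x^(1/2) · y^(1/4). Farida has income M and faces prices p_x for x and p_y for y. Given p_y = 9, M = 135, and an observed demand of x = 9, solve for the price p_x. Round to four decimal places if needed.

p_x = 10

Tangency: MRS = 2·y/x = p_x/p_y.
Rearranging, p_y·y = (1/2)·p_x·x. Substituting into the budget gives p_x·x·(1 + (1/2)) = M.
Demand: x*(p_x,p_y,M) = 2/3·M/p_x and y* = 1/3·M/p_y.
Set x* = 9 in the demand function and solve for p_x: p_x = 10.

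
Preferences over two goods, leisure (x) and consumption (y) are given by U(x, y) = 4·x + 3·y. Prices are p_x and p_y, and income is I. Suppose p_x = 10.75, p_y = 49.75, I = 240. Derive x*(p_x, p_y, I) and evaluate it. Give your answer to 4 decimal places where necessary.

x* = 22.3256

x gives more utility per dollar, so spend all income on x: x* = I/p_x, y* = 0.
Numerically: x* = 22.3256, y* = 0.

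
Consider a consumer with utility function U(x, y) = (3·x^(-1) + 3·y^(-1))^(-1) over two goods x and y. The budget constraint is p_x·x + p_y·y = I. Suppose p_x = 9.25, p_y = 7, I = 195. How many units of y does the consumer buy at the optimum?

From the CES first-order condition, (y/x)^(2) = p_x/p_y.
Hence y/x = (p_x/p_y)^(1/(2)), i.e. raised to the 0.5 power.
With the ratio pinned down, the budget gives x* = I/(p_x + p_y·(y/x)) and y* = (y/x)·x*.
Numerically y/x = 1.149534, so x* = 195/(9.25 + 7·1.149534) = 11.2738 and y* = 1.149534·11.2738 = 12.9596.

y* = 12.9596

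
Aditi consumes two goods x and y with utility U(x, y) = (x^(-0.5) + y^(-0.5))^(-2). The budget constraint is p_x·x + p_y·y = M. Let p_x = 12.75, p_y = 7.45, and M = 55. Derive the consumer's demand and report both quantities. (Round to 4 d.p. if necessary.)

x* = 2.3495, y* = 3.3616

MU_x ∝ x^(-1.5), MU_y ∝ y^(-1.5), so MRS = (y/x)^(1.5) = p_x/p_y.
Solve for the ratio: y/x = [p_x/p_y]^(2/3).
Substitute y = (y/x)·x into the budget: x* = M/(p_x + p_y·(y/x)).
Numerically y/x = 1.430768, so x* = 55/(12.75 + 7.45·1.430768) = 2.3495 and y* = 1.430768·2.3495 = 3.3616.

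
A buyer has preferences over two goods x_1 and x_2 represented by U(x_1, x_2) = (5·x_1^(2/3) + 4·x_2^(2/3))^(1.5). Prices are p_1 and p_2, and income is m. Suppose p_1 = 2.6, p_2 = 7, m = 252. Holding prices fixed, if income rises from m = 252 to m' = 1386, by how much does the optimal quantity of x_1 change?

MU_x_1 ∝ 5·x_1^(-1/3), MU_x_2 ∝ 4·x_2^(-1/3), so MRS = (5/4)·(x_2/x_1)^(1/3) = p_1/p_2.
Solve for the ratio: x_2/x_1 = [(4/5)·p_1/p_2]^(3).
With the ratio pinned down, the budget gives x_1* = m/(p_1 + p_2·(x_2/x_1)) and x_2* = (x_2/x_1)·x_1*.
Numerically x_2/x_1 = 0.026236, so x_1* = 252/(2.6 + 7·0.026236) = 90.5286.
At m' = 1386: x_1* = 497.9072. Change: 497.9072 − 90.5286 = 407.3786.

Δx_1* = 407.3786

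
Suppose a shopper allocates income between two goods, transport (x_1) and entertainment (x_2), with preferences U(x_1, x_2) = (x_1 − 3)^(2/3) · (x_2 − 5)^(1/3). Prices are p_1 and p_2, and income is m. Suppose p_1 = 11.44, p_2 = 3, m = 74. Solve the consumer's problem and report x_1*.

x_1* = 4.4382

This is Cobb-Douglas in (x_1−3, x_2−5): tangency gives 2/3·p_2·(x_2−5) = 1/3·p_1·(x_1−3).
Substituting into the budget: x_1* = 3 + 2/3·(m − 3·p_1 − 5·p_2)/p_1, and x_2* = 5 + 1/3·(…)/p_2.
Discretionary income = 74 − 3·11.44 − 5·3 = 24.68; x_1* = 3 + 2/3·24.68/11.44 = 4.4382.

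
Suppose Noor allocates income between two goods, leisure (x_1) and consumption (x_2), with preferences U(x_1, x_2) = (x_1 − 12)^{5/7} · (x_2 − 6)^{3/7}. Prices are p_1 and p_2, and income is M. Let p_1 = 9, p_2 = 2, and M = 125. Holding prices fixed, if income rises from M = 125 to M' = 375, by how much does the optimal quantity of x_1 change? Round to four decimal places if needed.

Δx_1* = 17.3611

Let x_1' = x_1−12, x_2' = x_2−6. MRS = (5/3)·x_2'/x_1' = p_1/p_2.
After buying the subsistence bundle (12, 6), a share 0.625 of the remaining income goes to x_1: x_1* = 12 + 0.625·(M − 12p_1 − 6p_2)/p_1.
Discretionary income = 125 − 12·9 − 6·2 = 5; x_1* = 12 + 0.625·5/9 = 12.3472.
At M' = 375: x_1* = 29.7083. Change: 29.7083 − 12.3472 = 17.3611.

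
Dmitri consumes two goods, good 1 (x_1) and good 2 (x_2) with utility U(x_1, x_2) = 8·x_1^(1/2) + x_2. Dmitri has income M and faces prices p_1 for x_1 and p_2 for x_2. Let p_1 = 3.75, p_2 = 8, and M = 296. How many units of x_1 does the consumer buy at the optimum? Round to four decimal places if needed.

MU_x_1 = 4/√x_1, MU_x_2 = 1. Tangency: 4/√x_1 = p_1/p_2.
Solve: √x_1 = 4·p_2/p_1, so x_1*(p_1,p_2) = (4·p_2/p_1)², and x_2* = (M − p_1·x_1*)/p_2.
Plugging in: x_1* = (4·8/3.75)² = 72.8178.

x_1* = 72.8178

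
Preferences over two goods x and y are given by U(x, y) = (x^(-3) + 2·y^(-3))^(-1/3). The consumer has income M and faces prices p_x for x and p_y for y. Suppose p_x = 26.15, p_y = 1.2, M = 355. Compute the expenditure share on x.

Substitute y = (y/x)·x into the budget: x* = M/(p_x + p_y·(y/x)).
Numerically y/x = 2.56939, so x* = 355/(26.15 + 1.2·2.56939) = 12.1437 and y* = 2.56939·12.1437 = 31.2019.
Expenditure on x: 26.15·12.1437 = 317.5577; share = 0.8945.

share on x = 0.8945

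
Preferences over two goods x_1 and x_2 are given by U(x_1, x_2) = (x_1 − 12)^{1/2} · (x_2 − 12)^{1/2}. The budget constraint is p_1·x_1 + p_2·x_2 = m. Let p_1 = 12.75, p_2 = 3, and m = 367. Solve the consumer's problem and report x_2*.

x_2* = 41.6667

MRS = (x_2−12)/(x_1−12). Tangency with p_1/p_2 gives x_2−12 = (p_1/p_2)·(x_1−12).
Substituting into the budget: x_1* = 12 + 0.5·(m − 12·p_1 − 12·p_2)/p_1, and x_2* = 12 + 0.5·(…)/p_2.
Discretionary income = 367 − 12·12.75 − 12·3 = 178; x_2* = 12 + 0.5·178/3 = 41.6667.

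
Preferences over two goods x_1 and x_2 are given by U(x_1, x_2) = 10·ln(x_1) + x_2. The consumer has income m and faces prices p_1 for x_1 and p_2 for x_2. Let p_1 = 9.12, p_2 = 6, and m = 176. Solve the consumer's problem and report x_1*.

x_1* = 6.5789

So x_1*(p_1,p_2) = 10·p_2/p_1, independent of income; and x_2* = (m − 10·p_2)/p_2.
At the given prices: x_1* = 10·6/9.12 = 6.5789.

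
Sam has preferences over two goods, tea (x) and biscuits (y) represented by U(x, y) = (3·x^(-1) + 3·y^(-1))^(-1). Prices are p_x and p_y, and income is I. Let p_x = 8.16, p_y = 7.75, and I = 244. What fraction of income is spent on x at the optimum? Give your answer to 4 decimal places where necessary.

share on x = 0.5064

Numerically y/x = 1.026111, so x* = 244/(8.16 + 7.75·1.026111) = 15.1437 and y* = 1.026111·15.1437 = 15.5391.
Expenditure on x: 8.16·15.1437 = 123.5722; share = 0.5064.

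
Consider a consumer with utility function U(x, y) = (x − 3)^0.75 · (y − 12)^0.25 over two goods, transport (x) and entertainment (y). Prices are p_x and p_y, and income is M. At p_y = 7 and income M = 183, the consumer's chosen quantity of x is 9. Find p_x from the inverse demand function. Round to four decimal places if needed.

p_x = 9

Let x' = x−3, y' = y−12. MRS = 3·y'/x' = p_x/p_y.
Substituting into the budget: x* = 3 + 0.75·(M − 3·p_x − 12·p_y)/p_x, and y* = 12 + 0.25·(…)/p_y.
Set x* = 9 in the demand function and solve for p_x: p_x = 9.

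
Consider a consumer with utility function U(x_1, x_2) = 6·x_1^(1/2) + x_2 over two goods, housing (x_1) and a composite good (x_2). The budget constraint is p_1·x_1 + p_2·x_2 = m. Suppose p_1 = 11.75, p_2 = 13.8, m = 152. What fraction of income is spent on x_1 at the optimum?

share on x_1 = 0.9597

Set MRS = p_1/p_2: 3·x_1^(−1/2) = p_1/p_2.
Solve: √x_1 = 3·p_2/p_1, so x_1*(p_1,p_2) = (3·p_2/p_1)², and x_2* = (m − p_1·x_1*)/p_2.
Plugging in: x_1* = (3·13.8/11.75)² = 12.4144, x_2* = 0.4443.
Expenditure on x_1: 11.75·12.4144 = 145.8689; share = 0.9597.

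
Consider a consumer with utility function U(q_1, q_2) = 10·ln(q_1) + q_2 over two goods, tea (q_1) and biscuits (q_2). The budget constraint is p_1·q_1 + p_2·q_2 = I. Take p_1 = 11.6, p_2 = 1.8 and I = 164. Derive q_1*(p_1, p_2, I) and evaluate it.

Set MRS = p_1/p_2: (10/q_1)/1 = p_1/p_2.
So q_1*(p_1,p_2) = 10·p_2/p_1, independent of income; and q_2* = (I − 10·p_2)/p_2.
At the given prices: q_1* = 10·1.8/11.6 = 1.5517.

q_1* = 1.5517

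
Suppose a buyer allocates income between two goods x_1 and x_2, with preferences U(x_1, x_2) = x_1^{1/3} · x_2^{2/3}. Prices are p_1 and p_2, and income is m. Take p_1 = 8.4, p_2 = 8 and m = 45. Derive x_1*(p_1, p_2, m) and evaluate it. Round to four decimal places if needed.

x_1* = 1.7857

Tangency: MRS = (1/2)·x_2/x_1 = p_1/p_2.
So 1/3·p_2·x_2 = 2/3·p_1·x_1; combined with the budget, a share 1/3 of income goes to x_1.
Demand: x_1*(p_1,p_2,m) = 1/3·m/p_1 and x_2* = 2/3·m/p_2.
At p_1=8.4, p_2=8, m=45: x_1* = 1/3·45/8.4 = 1.7857.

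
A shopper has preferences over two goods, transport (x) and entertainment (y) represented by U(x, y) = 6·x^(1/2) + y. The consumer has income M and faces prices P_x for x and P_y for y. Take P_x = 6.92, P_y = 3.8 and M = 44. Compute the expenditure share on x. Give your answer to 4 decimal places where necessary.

share on x = 0.4268

Utility is quasi-linear in y; the FOC for x is 3/√x = P_x/P_y.
Solve: √x = 3·P_y/P_x, so x*(P_x,P_y) = (3·P_y/P_x)², and y* = (M − P_x·x*)/P_y.
Plugging in: x* = (3·3.8/6.92)² = 2.7139, y* = 6.6368.
Expenditure on x: 6.92·2.7139 = 18.7803; share = 0.4268.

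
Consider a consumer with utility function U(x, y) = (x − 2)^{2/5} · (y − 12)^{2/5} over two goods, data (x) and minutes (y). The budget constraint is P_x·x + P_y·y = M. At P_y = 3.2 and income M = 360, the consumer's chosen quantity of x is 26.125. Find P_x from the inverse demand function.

P_x = 6.4

This is Cobb-Douglas in (x−2, y−12): tangency gives 0.4·P_y·(y−12) = 0.4·P_x·(x−2).
After buying the subsistence bundle (2, 12), a share 0.5 of the remaining income goes to x: x* = 2 + 0.5·(M − 2P_x − 12P_y)/P_x.
Set x* = 26.125 in the demand function and solve for P_x: P_x = 6.4.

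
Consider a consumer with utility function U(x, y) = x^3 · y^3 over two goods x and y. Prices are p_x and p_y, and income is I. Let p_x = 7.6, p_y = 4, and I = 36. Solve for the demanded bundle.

x* = 2.3684, y* = 4.5

Demand: x*(p_x,p_y,I) = 0.5·I/p_x and y* = 0.5·I/p_y.
At p_x=7.6, p_y=4, I=36: x* = 0.5·36/7.6 = 2.3684, y* = 4.5.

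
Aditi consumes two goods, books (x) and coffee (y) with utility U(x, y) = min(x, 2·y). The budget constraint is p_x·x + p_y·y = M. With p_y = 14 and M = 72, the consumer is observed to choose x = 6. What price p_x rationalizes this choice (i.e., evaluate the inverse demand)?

p_x = 5

Leontief preferences: the optimum is at the kink where x/2 = y/1, i.e. y = (1/2)·x.
Budget: p_x·x + p_y·(1/2)·x = M, so (2·p_x + p_y)·x = 2·M.
Demand: x*(p_x,p_y,M) = 2·M/(2·p_x + p_y), y* = M/(2·p_x + p_y).
Set x* = 6 in the demand function and solve for p_x: p_x = 5.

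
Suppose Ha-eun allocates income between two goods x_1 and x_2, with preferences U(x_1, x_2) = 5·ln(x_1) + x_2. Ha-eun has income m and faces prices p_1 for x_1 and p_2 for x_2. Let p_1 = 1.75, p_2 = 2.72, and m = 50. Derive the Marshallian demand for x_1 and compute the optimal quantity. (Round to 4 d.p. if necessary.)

x_1* = 7.7714

Set MRS = p_1/p_2: (5/x_1)/1 = p_1/p_2.
So x_1*(p_1,p_2) = 5·p_2/p_1, independent of income; and x_2* = (m − 5·p_2)/p_2.
At the given prices: x_1* = 5·2.72/1.75 = 7.7714.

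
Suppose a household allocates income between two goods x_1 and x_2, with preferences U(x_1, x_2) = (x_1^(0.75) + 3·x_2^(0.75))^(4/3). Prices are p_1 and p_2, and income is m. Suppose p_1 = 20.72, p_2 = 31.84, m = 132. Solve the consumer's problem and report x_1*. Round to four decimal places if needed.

MRS = MU_x_1/MU_x_2 = (1/3)·(x_2/x_1)^(0.25). Set equal to p_1/p_2.
Solve for the ratio: x_2/x_1 = [3·p_1/p_2]^(4).
Substitute x_2 = (x_2/x_1)·x_1 into the budget: x_1* = m/(p_1 + p_2·(x_2/x_1)).
Numerically x_2/x_1 = 14.526192, so x_1* = 132/(20.72 + 31.84·14.526192) = 0.2732.

x_1* = 0.2732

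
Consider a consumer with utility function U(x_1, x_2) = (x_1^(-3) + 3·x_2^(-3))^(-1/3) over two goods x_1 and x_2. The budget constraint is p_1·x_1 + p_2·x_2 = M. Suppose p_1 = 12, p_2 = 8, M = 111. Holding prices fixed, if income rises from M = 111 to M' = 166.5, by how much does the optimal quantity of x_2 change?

Δx_2* = 3.4177

From the CES first-order condition, (1/3)·(x_2/x_1)^(4) = p_1/p_2.
Solve for the ratio: x_2/x_1 = [3·p_1/p_2]^(0.25).
With the ratio pinned down, the budget gives x_1* = M/(p_1 + p_2·(x_2/x_1)) and x_2* = (x_2/x_1)·x_1*.
Numerically x_2/x_1 = 1.456475, so x_1* = 111/(12 + 8·1.456475) = 4.6931 and x_2* = 1.456475·4.6931 = 6.8354.
At M' = 166.5: x_2* = 10.2531. Change: 10.2531 − 6.8354 = 3.4177.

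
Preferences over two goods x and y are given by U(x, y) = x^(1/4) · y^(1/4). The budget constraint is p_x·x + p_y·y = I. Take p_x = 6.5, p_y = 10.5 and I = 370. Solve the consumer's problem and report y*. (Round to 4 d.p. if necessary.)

Tangency: MRS = y/x = p_x/p_y.
So 0.25·p_y·y = 0.25·p_x·x; combined with the budget, a share 0.5 of income goes to x.
Demand: x*(p_x,p_y,I) = 0.5·I/p_x and y* = 0.5·I/p_y.
At p_x=6.5, p_y=10.5, I=370: y* = 0.5·370/10.5 = 17.619.

y* = 17.619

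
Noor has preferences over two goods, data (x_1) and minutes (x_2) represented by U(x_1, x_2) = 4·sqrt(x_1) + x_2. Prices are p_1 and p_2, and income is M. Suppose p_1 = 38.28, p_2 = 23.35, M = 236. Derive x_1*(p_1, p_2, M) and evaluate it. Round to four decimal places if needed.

x_1* = 1.4883

MU_x_1 = 2/√x_1, MU_x_2 = 1. Tangency: 2/√x_1 = p_1/p_2.
Solve: √x_1 = 2·p_2/p_1, so x_1*(p_1,p_2) = (2·p_2/p_1)², and x_2* = (M − p_1·x_1*)/p_2.
Plugging in: x_1* = (2·23.35/38.28)² = 1.4883.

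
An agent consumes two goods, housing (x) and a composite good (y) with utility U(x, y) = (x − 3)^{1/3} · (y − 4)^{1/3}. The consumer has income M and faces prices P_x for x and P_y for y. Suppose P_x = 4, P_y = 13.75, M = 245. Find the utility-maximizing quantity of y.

This is Cobb-Douglas in (x−3, y−4): tangency gives 1/3·P_y·(y−4) = 1/3·P_x·(x−3).
After buying the subsistence bundle (3, 4), a share 0.5 of the remaining income goes to x: x* = 3 + 0.5·(M − 3P_x − 4P_y)/P_x.
Discretionary income = 245 − 3·4 − 4·13.75 = 178; y* = 4 + 0.5·178/13.75 = 10.4727.

y* = 10.4727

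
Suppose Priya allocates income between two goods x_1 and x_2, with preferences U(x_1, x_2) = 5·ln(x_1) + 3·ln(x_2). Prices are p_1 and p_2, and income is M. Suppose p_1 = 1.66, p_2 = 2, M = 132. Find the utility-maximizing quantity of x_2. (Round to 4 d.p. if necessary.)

x_2* = 24.75

The MRS is (5/3)·x_2/x_1. Set MRS = p_1/p_2.
Rearranging, p_2·x_2 = (3/5)·p_1·x_1. Substituting into the budget gives p_1·x_1·(1 + (3/5)) = M.
Demand: x_1*(p_1,p_2,M) = 0.625·M/p_1 and x_2* = 0.375·M/p_2.
At p_1=1.66, p_2=2, M=132: x_2* = 0.375·132/2 = 24.75.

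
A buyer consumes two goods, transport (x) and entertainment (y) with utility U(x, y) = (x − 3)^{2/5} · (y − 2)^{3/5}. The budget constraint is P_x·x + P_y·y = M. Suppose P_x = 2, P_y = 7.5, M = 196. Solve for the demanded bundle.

x* = 38, y* = 16

MRS = (2/3)·(y−2)/(x−3). Tangency with P_x/P_y gives y−2 = (3/2)·(P_x/P_y)·(x−3).
After buying the subsistence bundle (3, 2), a share 0.4 of the remaining income goes to x: x* = 3 + 0.4·(M − 3P_x − 2P_y)/P_x.
Discretionary income = 196 − 3·2 − 2·7.5 = 175; x* = 3 + 0.4·175/2 = 38; y* = 2 + 0.6·175/7.5 = 16.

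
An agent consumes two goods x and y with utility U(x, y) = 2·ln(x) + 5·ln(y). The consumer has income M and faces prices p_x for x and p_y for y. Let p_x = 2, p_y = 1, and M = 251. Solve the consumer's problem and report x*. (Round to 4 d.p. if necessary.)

x* = 35.8571

MU_x/MU_y = (2·y)/(5·x); tangency sets this equal to p_x/p_y.
So 2·p_y·y = 5·p_x·x; combined with the budget, a share 2/7 of income goes to x.
Demand: x*(p_x,p_y,M) = 2/7·M/p_x and y* = 5/7·M/p_y.
At p_x=2, p_y=1, M=251: x* = 2/7·251/2 = 35.8571.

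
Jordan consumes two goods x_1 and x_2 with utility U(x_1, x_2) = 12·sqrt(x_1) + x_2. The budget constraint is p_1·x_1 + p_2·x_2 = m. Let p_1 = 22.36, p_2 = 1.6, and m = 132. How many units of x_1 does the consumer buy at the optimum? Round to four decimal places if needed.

x_1* = 0.1843

Set MRS = p_1/p_2: 6·x_1^(−1/2) = p_1/p_2.
Thus x_1* = (6·p_2/p_1)² — independent of m — with the rest of income spent on x_2.
Plugging in: x_1* = (6·1.6/22.36)² = 0.1843.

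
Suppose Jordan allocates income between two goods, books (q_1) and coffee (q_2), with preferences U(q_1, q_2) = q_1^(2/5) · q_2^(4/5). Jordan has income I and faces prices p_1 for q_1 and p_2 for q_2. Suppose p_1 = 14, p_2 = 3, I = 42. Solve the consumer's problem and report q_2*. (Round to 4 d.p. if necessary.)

The MRS is (1/2)·q_2/q_1. Set MRS = p_1/p_2.
Rearranging, p_2·q_2 = 2·p_1·q_1. Substituting into the budget gives p_1·q_1·(1 + 2) = I.
Demand: q_1*(p_1,p_2,I) = 1/3·I/p_1 and q_2* = 2/3·I/p_2.
At p_1=14, p_2=3, I=42: q_2* = 2/3·42/3 = 9.3333.

q_2* = 9.3333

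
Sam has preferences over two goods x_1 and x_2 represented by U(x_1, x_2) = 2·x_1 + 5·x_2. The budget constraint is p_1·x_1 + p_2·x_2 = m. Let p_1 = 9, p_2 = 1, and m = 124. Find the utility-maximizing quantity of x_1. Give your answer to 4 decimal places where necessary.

x_2 gives more utility per dollar, so spend all income on x_2: x_2* = m/p_2, x_1* = 0.
Numerically: x_1* = 0, x_2* = 124.

x_1* = 0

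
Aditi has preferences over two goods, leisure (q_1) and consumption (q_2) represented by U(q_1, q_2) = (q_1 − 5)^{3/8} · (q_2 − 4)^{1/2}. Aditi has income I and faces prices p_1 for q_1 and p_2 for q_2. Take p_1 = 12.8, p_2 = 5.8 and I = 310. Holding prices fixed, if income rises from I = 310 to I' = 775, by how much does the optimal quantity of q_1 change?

Δq_1* = 15.5692

MRS = (3/4)·(q_2−4)/(q_1−5). Tangency with p_1/p_2 gives q_2−4 = (4/3)·(p_1/p_2)·(q_1−5).
After buying the subsistence bundle (5, 4), a share 3/7 of the remaining income goes to q_1: q_1* = 5 + 3/7·(I − 5p_1 − 4p_2)/p_1.
Discretionary income = 310 − 5·12.8 − 4·5.8 = 222.8; q_1* = 5 + 3/7·222.8/12.8 = 12.4598.
At I' = 775: q_1* = 28.029. Change: 28.029 − 12.4598 = 15.5692.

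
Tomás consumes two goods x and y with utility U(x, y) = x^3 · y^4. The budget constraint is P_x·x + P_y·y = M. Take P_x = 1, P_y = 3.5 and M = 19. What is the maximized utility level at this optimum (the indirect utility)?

The MRS is (3/4)·y/x. Set MRS = P_x/P_y.
Rearranging, P_y·y = (4/3)·P_x·x. Substituting into the budget gives P_x·x·(1 + (4/3)) = M.
Demand: x*(P_x,P_y,M) = 3/7·M/P_x and y* = 4/7·M/P_y.
At P_x=1, P_y=3.5, M=19: x* = 3/7·19/1 = 8.1429, y* = 3.102.
Utility at the optimum: U(8.1429, 3.102) = 49994.2985.

V = 49994.2985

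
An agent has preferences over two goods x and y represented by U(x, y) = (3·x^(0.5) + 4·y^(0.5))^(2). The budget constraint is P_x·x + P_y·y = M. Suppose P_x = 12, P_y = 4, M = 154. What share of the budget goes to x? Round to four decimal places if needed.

MRS = MU_x/MU_y = (3/4)·(y/x)^(0.5). Set equal to P_x/P_y.
Hence y/x = ((4/3)·P_x/P_y)^(1/(0.5)), i.e. raised to the 2 power.
Substitute y = (y/x)·x into the budget: x* = M/(P_x + P_y·(y/x)).
Numerically y/x = 16, so x* = 154/(12 + 4·16) = 2.0263 and y* = 16·2.0263 = 32.4211.
Expenditure on x: 12·2.0263 = 24.3158; share = 0.1579.

share on x = 0.1579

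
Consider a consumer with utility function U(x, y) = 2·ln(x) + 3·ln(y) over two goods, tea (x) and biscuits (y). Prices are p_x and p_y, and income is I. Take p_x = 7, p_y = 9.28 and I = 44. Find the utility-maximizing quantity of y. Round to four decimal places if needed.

Tangency: MRS = (2/3)·y/x = p_x/p_y.
Rearranging, p_y·y = (3/2)·p_x·x. Substituting into the budget gives p_x·x·(1 + (3/2)) = I.
Demand: x*(p_x,p_y,I) = 0.4·I/p_x and y* = 0.6·I/p_y.
At p_x=7, p_y=9.28, I=44: y* = 0.6·44/9.28 = 2.8448.

y* = 2.8448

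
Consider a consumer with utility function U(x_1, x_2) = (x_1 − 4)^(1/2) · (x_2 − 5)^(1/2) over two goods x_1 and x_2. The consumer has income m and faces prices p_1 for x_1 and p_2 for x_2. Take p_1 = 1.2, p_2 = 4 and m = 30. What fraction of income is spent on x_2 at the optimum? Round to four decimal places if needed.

share on x_2 = 0.7533

Let x_1' = x_1−4, x_2' = x_2−5. MRS = x_2'/x_1' = p_1/p_2.
After buying the subsistence bundle (4, 5), a share 0.5 of the remaining income goes to x_1: x_1* = 4 + 0.5·(m − 4p_1 − 5p_2)/p_1.
Discretionary income = 30 − 4·1.2 − 5·4 = 5.2; x_1* = 4 + 0.5·5.2/1.2 = 6.1667; x_2* = 5 + 0.5·5.2/4 = 5.65.
Expenditure on x_2: 4·5.65 = 22.6; share = 0.7533.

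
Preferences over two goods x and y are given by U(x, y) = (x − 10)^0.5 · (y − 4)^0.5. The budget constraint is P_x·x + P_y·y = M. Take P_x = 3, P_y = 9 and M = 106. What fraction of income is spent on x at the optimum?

share on x = 0.4717

This is Cobb-Douglas in (x−10, y−4): tangency gives 0.5·P_y·(y−4) = 0.5·P_x·(x−10).
After buying the subsistence bundle (10, 4), a share 0.5 of the remaining income goes to x: x* = 10 + 0.5·(M − 10P_x − 4P_y)/P_x.
Discretionary income = 106 − 10·3 − 4·9 = 40; x* = 10 + 0.5·40/3 = 16.6667; y* = 4 + 0.5·40/9 = 6.2222.
Expenditure on x: 3·16.6667 = 50; share = 0.4717.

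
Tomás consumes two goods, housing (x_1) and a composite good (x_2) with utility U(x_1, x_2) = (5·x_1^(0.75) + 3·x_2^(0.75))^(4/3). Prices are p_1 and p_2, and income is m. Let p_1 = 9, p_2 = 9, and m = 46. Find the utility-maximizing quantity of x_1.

x_1* = 4.5247

MU_x_1 ∝ 5·x_1^(-0.25), MU_x_2 ∝ 3·x_2^(-0.25), so MRS = (5/3)·(x_2/x_1)^(0.25) = p_1/p_2.
Hence x_2/x_1 = ((3/5)·p_1/p_2)^(1/(0.25)), i.e. raised to the 4 power.
With the ratio pinned down, the budget gives x_1* = m/(p_1 + p_2·(x_2/x_1)) and x_2* = (x_2/x_1)·x_1*.
Numerically x_2/x_1 = 0.1296, so x_1* = 46/(9 + 9·0.1296) = 4.5247.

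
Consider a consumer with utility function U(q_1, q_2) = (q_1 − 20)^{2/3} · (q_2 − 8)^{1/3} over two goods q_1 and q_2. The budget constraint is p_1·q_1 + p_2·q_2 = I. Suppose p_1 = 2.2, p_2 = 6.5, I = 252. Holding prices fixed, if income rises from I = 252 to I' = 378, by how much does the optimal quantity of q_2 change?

MRS = 2·(q_2−8)/(q_1−20). Tangency with p_1/p_2 gives q_2−8 = (1/2)·(p_1/p_2)·(q_1−20).
After buying the subsistence bundle (20, 8), a share 2/3 of the remaining income goes to q_1: q_1* = 20 + 2/3·(I − 20p_1 − 8p_2)/p_1.
Discretionary income = 252 − 20·2.2 − 8·6.5 = 156; q_2* = 8 + 1/3·156/6.5 = 16.
At I' = 378: q_2* = 22.4615. Change: 22.4615 − 16 = 6.4615.

Δq_2* = 6.4615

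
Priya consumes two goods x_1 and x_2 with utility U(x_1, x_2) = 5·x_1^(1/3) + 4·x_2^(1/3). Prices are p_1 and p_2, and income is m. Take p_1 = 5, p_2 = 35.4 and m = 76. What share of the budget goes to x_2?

share on x_2 = 0.2119

With the ratio pinned down, the budget gives x_1* = m/(p_1 + p_2·(x_2/x_1)) and x_2* = (x_2/x_1)·x_1*.
Numerically x_2/x_1 = 0.037983, so x_1* = 76/(5 + 35.4·0.037983) = 11.9787 and x_2* = 0.037983·11.9787 = 0.455.
Expenditure on x_2: 35.4·0.455 = 16.1064; share = 0.2119.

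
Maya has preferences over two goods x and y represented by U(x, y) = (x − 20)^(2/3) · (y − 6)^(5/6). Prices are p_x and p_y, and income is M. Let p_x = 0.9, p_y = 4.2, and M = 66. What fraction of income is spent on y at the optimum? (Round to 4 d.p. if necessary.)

Let x' = x−20, y' = y−6. MRS = (4/5)·y'/x' = p_x/p_y.
After buying the subsistence bundle (20, 6), a share 4/9 of the remaining income goes to x: x* = 20 + 4/9·(M − 20p_x − 6p_y)/p_x.
Discretionary income = 66 − 20·0.9 − 6·4.2 = 22.8; x* = 20 + 4/9·22.8/0.9 = 31.2593; y* = 6 + 5/9·22.8/4.2 = 9.0159.
Expenditure on y: 4.2·9.0159 = 37.8667; share = 0.5737.

share on y = 0.5737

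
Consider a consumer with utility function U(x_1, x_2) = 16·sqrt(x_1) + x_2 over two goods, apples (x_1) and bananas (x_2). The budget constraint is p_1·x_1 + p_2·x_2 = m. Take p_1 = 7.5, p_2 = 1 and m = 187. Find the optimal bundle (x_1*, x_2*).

Utility is quasi-linear in x_2; the FOC for x_1 is 8/√x_1 = p_1/p_2.
Thus x_1* = (8·p_2/p_1)² — independent of m — with the rest of income spent on x_2.
Plugging in: x_1* = (8·1/7.5)² = 1.1378, x_2* = 178.4667.

x_1* = 1.1378, x_2* = 178.4667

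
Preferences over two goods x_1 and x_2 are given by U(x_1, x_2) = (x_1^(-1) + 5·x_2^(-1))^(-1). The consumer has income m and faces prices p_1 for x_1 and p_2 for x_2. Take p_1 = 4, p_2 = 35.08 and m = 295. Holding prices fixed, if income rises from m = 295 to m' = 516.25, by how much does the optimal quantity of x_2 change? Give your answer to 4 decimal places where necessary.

Δx_2* = 5.4795

Numerically x_2/x_1 = 0.755067, so x_1* = 295/(4 + 35.08·0.755067) = 9.676 and x_2* = 0.755067·9.676 = 7.306.
At m' = 516.25: x_2* = 12.7856. Change: 12.7856 − 7.306 = 5.4795.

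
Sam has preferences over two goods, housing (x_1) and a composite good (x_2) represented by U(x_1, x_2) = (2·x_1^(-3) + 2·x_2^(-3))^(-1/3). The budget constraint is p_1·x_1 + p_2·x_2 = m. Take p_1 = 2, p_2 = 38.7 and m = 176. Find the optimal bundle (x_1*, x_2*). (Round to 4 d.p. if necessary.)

x_1* = 8.6056, x_2* = 4.1031

From the CES first-order condition, (x_2/x_1)^(4) = p_1/p_2.
Hence x_2/x_1 = (p_1/p_2)^(1/(4)), i.e. raised to the 0.25 power.
Substitute x_2 = (x_2/x_1)·x_1 into the budget: x_1* = m/(p_1 + p_2·(x_2/x_1)).
Numerically x_2/x_1 = 0.476793, so x_1* = 176/(2 + 38.7·0.476793) = 8.6056 and x_2* = 0.476793·8.6056 = 4.1031.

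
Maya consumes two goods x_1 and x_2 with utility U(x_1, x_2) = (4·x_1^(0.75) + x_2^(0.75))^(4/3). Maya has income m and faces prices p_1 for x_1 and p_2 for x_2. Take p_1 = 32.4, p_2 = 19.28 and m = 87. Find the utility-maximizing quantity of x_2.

x_2* = 0.0821

From the CES first-order condition, 4·(x_2/x_1)^(0.25) = p_1/p_2.
Hence x_2/x_1 = ((1/4)·p_1/p_2)^(1/(0.25)), i.e. raised to the 4 power.
With the ratio pinned down, the budget gives x_1* = m/(p_1 + p_2·(x_2/x_1)) and x_2* = (x_2/x_1)·x_1*.
Numerically x_2/x_1 = 0.031154, so x_1* = 87/(32.4 + 19.28·0.031154) = 2.6363 and x_2* = 0.031154·2.6363 = 0.0821.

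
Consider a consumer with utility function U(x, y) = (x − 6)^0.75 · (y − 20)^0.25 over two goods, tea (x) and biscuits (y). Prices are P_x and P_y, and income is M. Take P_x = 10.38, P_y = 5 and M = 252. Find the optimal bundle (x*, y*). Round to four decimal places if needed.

Let x' = x−6, y' = y−20. MRS = 3·y'/x' = P_x/P_y.
After buying the subsistence bundle (6, 20), a share 0.75 of the remaining income goes to x: x* = 6 + 0.75·(M − 6P_x − 20P_y)/P_x.
Discretionary income = 252 − 6·10.38 − 20·5 = 89.72; x* = 6 + 0.75·89.72/10.38 = 12.4827; y* = 20 + 0.25·89.72/5 = 24.486.

x* = 12.4827, y* = 24.486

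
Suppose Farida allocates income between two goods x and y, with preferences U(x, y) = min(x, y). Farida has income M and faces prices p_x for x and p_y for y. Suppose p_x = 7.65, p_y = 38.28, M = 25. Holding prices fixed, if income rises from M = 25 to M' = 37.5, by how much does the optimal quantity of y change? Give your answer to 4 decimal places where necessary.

Δy* = 0.2722

Leontief preferences: the optimum is at the kink where x/1 = y/1, i.e. y = x.
Budget: p_x·x + p_y·x = M, so (p_x + p_y)·x = M.
Demand: x*(p_x,p_y,M) = M/(p_x + p_y), y* = M/(p_x + p_y).
Here 7.65 + 38.28 = 45.93, giving y* = 0.5443.
At M' = 37.5: y* = 0.8165. Change: 0.8165 − 0.5443 = 0.2722.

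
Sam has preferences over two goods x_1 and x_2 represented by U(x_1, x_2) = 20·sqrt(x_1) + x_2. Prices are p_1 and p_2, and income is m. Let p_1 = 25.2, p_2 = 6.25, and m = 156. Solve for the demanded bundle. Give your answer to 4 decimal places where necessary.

x_1* = 6.1512, x_2* = 0.1584

Utility is quasi-linear in x_2; the FOC for x_1 is 10/√x_1 = p_1/p_2.
Solve: √x_1 = 10·p_2/p_1, so x_1*(p_1,p_2) = (10·p_2/p_1)², and x_2* = (m − p_1·x_1*)/p_2.
Plugging in: x_1* = (10·6.25/25.2)² = 6.1512, x_2* = 0.1584.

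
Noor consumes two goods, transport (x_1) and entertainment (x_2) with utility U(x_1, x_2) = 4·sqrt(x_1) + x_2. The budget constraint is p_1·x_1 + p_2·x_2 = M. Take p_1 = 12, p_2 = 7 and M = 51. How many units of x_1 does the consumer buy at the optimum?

Set MRS = p_1/p_2: 2·x_1^(−1/2) = p_1/p_2.
Thus x_1* = (2·p_2/p_1)² — independent of M — with the rest of income spent on x_2.
Plugging in: x_1* = (2·7/12)² = 1.3611.

x_1* = 1.3611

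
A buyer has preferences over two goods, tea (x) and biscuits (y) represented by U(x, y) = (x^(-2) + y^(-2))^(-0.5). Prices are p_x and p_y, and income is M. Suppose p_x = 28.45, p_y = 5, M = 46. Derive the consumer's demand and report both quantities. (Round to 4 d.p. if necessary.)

x* = 1.2307, y* = 2.1972

MU_x ∝ x^(-3), MU_y ∝ y^(-3), so MRS = (y/x)^(3) = p_x/p_y.
Solve for the ratio: y/x = [p_x/p_y]^(1/3).
Substitute y = (y/x)·x into the budget: x* = M/(p_x + p_y·(y/x)).
Numerically y/x = 1.785271, so x* = 46/(28.45 + 5·1.785271) = 1.2307 and y* = 1.785271·1.2307 = 2.1972.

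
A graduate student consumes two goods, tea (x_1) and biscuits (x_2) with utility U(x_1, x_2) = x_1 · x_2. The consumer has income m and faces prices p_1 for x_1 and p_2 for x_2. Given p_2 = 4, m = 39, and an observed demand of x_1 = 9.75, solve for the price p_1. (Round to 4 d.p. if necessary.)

Tangency: MRS = x_2/x_1 = p_1/p_2.
Rearranging, p_2·x_2 = p_1·x_1. Substituting into the budget gives p_1·x_1·(1 + 1) = m.
Demand: x_1*(p_1,p_2,m) = 0.5·m/p_1 and x_2* = 0.5·m/p_2.
Set x_1* = 9.75 in the demand function and solve for p_1: p_1 = 2.

p_1 = 2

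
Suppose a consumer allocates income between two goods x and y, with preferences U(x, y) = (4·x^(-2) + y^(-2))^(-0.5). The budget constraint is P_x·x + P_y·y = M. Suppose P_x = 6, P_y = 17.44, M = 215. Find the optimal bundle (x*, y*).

x* = 15.6954, y* = 6.9282

From the CES first-order condition, 4·(y/x)^(3) = P_x/P_y.
Solve for the ratio: y/x = [(1/4)·P_x/P_y]^(1/3).
With the ratio pinned down, the budget gives x* = M/(P_x + P_y·(y/x)) and y* = (y/x)·x*.
Numerically y/x = 0.441416, so x* = 215/(6 + 17.44·0.441416) = 15.6954 and y* = 0.441416·15.6954 = 6.9282.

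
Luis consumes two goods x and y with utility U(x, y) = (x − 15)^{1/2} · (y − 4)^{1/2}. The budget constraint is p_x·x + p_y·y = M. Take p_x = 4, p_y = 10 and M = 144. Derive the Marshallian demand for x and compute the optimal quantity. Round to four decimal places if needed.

x* = 20.5

This is Cobb-Douglas in (x−15, y−4): tangency gives 0.5·p_y·(y−4) = 0.5·p_x·(x−15).
Substituting into the budget: x* = 15 + 0.5·(M − 15·p_x − 4·p_y)/p_x, and y* = 4 + 0.5·(…)/p_y.
Discretionary income = 144 − 15·4 − 4·10 = 44; x* = 15 + 0.5·44/4 = 20.5.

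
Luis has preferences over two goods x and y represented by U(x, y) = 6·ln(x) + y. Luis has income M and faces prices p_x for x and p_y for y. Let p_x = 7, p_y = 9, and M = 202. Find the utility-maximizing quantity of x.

Set MRS = p_x/p_y: (6/x)/1 = p_x/p_y.
So x*(p_x,p_y) = 6·p_y/p_x, independent of income; and y* = (M − 6·p_y)/p_y.
At the given prices: x* = 6·9/7 = 7.7143.

x* = 7.7143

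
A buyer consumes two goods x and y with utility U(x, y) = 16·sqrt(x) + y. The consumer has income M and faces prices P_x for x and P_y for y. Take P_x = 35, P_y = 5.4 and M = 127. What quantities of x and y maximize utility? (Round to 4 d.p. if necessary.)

Solve: √x = 8·P_y/P_x, so x*(P_x,P_y) = (8·P_y/P_x)², and y* = (M − P_x·x*)/P_y.
Plugging in: x* = (8·5.4/35)² = 1.5235, y* = 13.6442.

x* = 1.5235, y* = 13.6442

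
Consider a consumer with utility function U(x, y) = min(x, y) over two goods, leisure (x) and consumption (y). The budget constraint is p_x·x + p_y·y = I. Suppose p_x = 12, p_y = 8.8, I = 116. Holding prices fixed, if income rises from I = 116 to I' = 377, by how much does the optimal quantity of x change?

Δx* = 12.5481

With perfect complements, no substitution: consume in ratio x:y = 1:1.
Budget: p_x·x + p_y·x = I, so (p_x + p_y)·x = I.
Demand: x*(p_x,p_y,I) = I/(p_x + p_y), y* = I/(p_x + p_y).
Here 12 + 8.8 = 20.8, giving x* = 5.5769.
At I' = 377: x* = 18.125. Change: 18.125 − 5.5769 = 12.5481.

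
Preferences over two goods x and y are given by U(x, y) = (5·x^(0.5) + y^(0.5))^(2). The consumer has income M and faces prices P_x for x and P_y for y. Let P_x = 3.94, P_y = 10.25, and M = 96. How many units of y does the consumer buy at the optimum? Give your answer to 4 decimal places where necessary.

From the CES first-order condition, 5·(y/x)^(0.5) = P_x/P_y.
Solve for the ratio: y/x = [(1/5)·P_x/P_y]^(2).
With the ratio pinned down, the budget gives x* = M/(P_x + P_y·(y/x)) and y* = (y/x)·x*.
Numerically y/x = 0.00591, so x* = 96/(3.94 + 10.25·0.00591) = 23.9965 and y* = 0.00591·23.9965 = 0.1418.

y* = 0.1418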